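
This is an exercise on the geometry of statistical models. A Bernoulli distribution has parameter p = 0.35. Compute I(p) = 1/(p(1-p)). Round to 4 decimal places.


For Bernoulli(p), Fisher information is I(p) = 1/(p*(1-p)).
p = 0.35, 1-p = 0.65.
p*(1-p) = 0.2275.
I(p) = 1/0.2275 = 4.3956

4.3956


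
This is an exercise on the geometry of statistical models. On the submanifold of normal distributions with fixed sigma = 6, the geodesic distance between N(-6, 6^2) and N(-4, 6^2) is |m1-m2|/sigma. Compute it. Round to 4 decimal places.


On the fixed-variance normal subfamily, geodesic distance = |m1-m2|/sigma.
|-6 - -4| = 2.
sigma = 6.
d = 2/6 = 0.3333

0.3333


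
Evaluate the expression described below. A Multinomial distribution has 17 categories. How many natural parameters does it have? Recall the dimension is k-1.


Exponential family dimension calculation:
For Multinomial with k=17 categories, dim = k-1 = 16.

16


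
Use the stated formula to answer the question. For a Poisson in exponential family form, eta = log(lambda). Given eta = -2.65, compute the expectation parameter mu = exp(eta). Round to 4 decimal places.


Expectation parameter for Poisson exponential family:
mu = exp(eta).
eta = -2.65.
mu = exp(-2.65) = 0.0707

0.0707


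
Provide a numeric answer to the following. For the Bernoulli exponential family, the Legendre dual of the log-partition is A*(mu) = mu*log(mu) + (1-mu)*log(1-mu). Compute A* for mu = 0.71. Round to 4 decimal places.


Legendre transform for Bernoulli:
A*(mu) = mu*log(mu) + (1-mu)*log(1-mu).
mu = 0.71, 1-mu = 0.29.
mu*log(mu) = 0.71*log(0.71) = -0.243168.
(1-mu)*log(1-mu) = 0.29*log(0.29) = -0.358984.
A* = -0.243168 + -0.358984 = -0.6022

-0.6022


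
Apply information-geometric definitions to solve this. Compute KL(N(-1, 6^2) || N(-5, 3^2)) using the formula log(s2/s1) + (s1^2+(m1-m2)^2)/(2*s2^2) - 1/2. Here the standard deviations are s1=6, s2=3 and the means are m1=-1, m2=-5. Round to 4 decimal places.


KL divergence between normal distributions:
KL = log(s2/s1) + (s1^2 + (m1-m2)^2)/(2*s2^2) - 1/2.
log(3/6) = -0.693147.
(6^2 + (-1--5)^2)/(2*3^2) = (36 + 16)/18 = 2.888889.
KL = -0.693147 + 2.888889 - 0.5 = 1.6957

1.6957


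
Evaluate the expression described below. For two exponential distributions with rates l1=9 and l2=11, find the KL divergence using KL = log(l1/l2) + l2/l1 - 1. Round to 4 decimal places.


KL divergence for exponential family:
KL = log(l1/l2) + l2/l1 - 1.
log(9/11) = -0.200671.
11/9 = 1.222222.
KL = -0.200671 + 1.222222 - 1 = 0.0216

0.0216


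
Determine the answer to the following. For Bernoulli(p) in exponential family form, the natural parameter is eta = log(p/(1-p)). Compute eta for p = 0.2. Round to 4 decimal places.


Natural parameter for Bernoulli: eta = log(p/(1-p)).
p = 0.2, 1-p = 0.8.
p/(1-p) = 0.25.
eta = log(0.25) = -1.3863

-1.3863


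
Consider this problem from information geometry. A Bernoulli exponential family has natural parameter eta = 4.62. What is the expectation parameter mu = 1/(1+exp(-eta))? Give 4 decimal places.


Dual coordinate (expectation parameter) for Bernoulli:
mu = 1/(1+exp(-eta)).
eta = 4.62.
exp(-eta) = exp(-4.62) = 0.009853.
mu = 1/(1+0.009853) = 0.9902

0.9902


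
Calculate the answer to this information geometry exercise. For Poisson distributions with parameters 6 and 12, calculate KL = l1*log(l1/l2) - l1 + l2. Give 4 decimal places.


KL divergence for Poisson:
KL = l1*log(l1/l2) - l1 + l2.
l1 = 6, l2 = 12.
log(6/12) = -0.693147.
l1*log(l1/l2) = 6 * -0.693147 = -4.158883.
KL = -4.158883 - 6 + 12 = 1.8411

1.8411


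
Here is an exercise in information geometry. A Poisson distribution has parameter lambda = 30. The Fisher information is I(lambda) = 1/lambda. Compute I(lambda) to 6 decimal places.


Fisher information for Poisson: I(lambda) = 1/lambda.
lambda = 30.
I(lambda) = 1/30 = 0.033333

0.033333


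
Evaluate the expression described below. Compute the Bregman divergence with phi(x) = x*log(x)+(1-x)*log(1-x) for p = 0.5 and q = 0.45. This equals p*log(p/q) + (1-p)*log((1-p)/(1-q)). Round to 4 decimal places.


Bregman divergence with negative entropy generator:
D = p*log(p/q) + (1-p)*log((1-p)/(1-q)).
p = 0.5, q = 0.45.
p*log(p/q) = 0.5*log(0.5/0.45) = 0.05268.
(1-p)*log((1-p)/(1-q)) = 0.5*log(0.5/0.55) = -0.047655.
D = 0.05268 + -0.047655 = 0.0050

0.0050


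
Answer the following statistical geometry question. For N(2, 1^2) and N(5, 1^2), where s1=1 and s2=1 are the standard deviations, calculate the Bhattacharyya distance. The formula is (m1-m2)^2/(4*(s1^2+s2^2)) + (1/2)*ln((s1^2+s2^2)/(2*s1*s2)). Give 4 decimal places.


Bhattacharyya distance between two Gaussians:
DB = (m1-m2)^2/(4*(s1^2+s2^2)) + (1/2)*ln((s1^2+s2^2)/(2*s1*s2)).
(m1-m2)^2 = (-3)^2 = 9.
s1^2+s2^2 = 1 + 1 = 2.
term1 = 9/8 = 1.125.
term2 = 0.5*ln(2/2.0) = 0.0.
DB = 1.125 + 0.0 = 1.1250

1.1250


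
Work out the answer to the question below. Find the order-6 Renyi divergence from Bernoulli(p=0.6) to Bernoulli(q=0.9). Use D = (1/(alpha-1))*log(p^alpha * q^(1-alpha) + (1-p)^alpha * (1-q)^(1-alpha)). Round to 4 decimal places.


Renyi divergence of order alpha between Bernoulli distributions:
D = (1/(alpha-1))*log(p^alpha * q^(1-alpha) + (1-p)^alpha * (1-q)^(1-alpha)).
alpha = 6, p = 0.6, q = 0.9.
p^alpha * q^(1-alpha) = 0.6^6 * 0.9^-5 = 0.079012.
(1-p)^alpha * (1-q)^(1-alpha) = 0.4^6 * 0.1^-5 = 409.6.
sum = 0.079012 + 409.6 = 409.679012.
D = (1/5)*log(409.679012) = 1.2031

1.2031


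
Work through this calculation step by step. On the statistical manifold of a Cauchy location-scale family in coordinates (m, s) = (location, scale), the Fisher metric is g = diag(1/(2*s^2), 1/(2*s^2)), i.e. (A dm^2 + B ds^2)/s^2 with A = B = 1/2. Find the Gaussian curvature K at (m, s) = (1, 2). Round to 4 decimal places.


The metric has the form g = (A dm^2 + B ds^2)/s^2 with A = 1/2, B = 1/2.
Substitute u = sqrt(A/B)*m: g = B*(du^2 + ds^2)/s^2, i.e. B times the
Poincare upper half-plane metric, which has constant Gaussian curvature -1.
Scaling a 2D metric by a constant c divides the Gaussian curvature by c,
so K = -1/B = -1/(1/2) = -2.0000 everywhere (the point (m, s) = (1, 2) is irrelevant:
the curvature is constant).
The requested Gaussian curvature is K = -2.0000.

-2.0000


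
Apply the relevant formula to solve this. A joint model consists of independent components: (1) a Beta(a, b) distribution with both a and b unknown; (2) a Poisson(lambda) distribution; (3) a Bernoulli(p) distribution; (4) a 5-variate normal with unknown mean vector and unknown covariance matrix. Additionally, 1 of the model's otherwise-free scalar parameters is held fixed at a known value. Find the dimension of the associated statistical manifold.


The dimension of a statistical manifold equals the number of free
(independent) real parameters of the model. For a product of independent
blocks the parameter counts add.
- Beta (a, b): 2.
- Poisson (lambda): 1.
- Bernoulli (p): 1.
- 5-variate normal: 5 (mean) + 5*6/2 = 15 (symmetric covariance) = 20.
Total = 2 + 1 + 1 + 20 = 24.
1 parameter(s) fixed at known values: 24 - 1 = 23.
Dimension = 23

23


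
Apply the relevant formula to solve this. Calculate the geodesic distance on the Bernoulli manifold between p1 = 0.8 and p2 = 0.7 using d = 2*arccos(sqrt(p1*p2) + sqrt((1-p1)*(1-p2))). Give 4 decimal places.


Geodesic distance on Bernoulli manifold:
d(p1,p2) = 2*arccos(sqrt(p1*p2) + sqrt((1-p1)*(1-p2))).
sqrt(p1*p2) = sqrt(0.8*0.7) = 0.748331.
sqrt((1-p1)*(1-p2)) = sqrt(0.2*0.3) = 0.244949.
arg = 0.748331 + 0.244949 = 0.99328.
d = 2*arccos(0.99328) = 0.2320

0.2320


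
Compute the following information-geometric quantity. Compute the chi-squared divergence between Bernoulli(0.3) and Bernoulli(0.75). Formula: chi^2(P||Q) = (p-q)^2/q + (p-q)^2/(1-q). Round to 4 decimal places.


Chi-squared divergence between Bernoulli distributions:
chi^2 = (p-q)^2/q + (p-q)^2/(1-q).
p = 0.3, q = 0.75, p-q = -0.45.
(p-q)^2 = 0.2025.
term1 = 0.2025/0.75 = 0.27.
term2 = 0.2025/0.25 = 0.81.
chi^2 = 0.27 + 0.81 = 1.0800

1.0800


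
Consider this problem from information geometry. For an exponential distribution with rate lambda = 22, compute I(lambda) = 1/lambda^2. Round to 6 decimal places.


Fisher information for exponential: I(lambda) = 1/lambda^2.
lambda = 22, lambda^2 = 484.
I = 1/484 = 0.002066

0.002066


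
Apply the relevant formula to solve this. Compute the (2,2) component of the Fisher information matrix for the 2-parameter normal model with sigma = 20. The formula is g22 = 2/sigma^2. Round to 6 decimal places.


For the 2-parameter normal family, the Fisher metric has:
  g11 = 1/sigma^2, g22 = 2/sigma^2.
sigma = 20, sigma^2 = 400.
g22 = 0.005000

0.005000


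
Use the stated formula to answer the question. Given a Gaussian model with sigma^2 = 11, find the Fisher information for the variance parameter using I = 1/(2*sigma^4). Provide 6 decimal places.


Fisher information for variance: I(sigma^2) = 1/(2*sigma^4).
sigma^2 = 11, so sigma^4 = 121.
I = 1/(2*121) = 1/242 = 0.004132

0.004132


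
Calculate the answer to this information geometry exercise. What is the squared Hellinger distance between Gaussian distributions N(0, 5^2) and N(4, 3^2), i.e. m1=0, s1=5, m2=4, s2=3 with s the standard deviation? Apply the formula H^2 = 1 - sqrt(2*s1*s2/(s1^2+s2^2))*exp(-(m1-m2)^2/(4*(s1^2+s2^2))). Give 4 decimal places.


Squared Hellinger distance for Gaussians:
H^2 = 1 - sqrt(2*s1*s2/(s1^2+s2^2)) * exp(-(m1-m2)^2/(4*(s1^2+s2^2))).
s1^2 = 25, s2^2 = 9, s1^2+s2^2 = 34.
sqrt(2*5*3/(34)) = 0.939336.
(m1-m2)^2 = (-4)^2 = 16.
exp(-16/(4*34)) = exp(-0.117647) = 0.88901.
H^2 = 1 - 0.939336*0.88901 = 0.1649

0.1649


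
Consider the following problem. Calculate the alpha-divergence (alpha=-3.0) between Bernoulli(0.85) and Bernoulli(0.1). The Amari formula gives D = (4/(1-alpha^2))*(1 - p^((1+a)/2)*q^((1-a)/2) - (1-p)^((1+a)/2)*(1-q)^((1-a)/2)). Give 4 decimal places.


Amari alpha-divergence:
D = (4/(1-alpha^2))*(1 - p^((1+a)/2)*q^((1-a)/2) - (1-p)^((1+a)/2)*(1-q)^((1-a)/2)).
alpha = -3.0, p = 0.85, q = 0.1.
e1 = (1+alpha)/2 = -1.0, e2 = (1-alpha)/2 = 2.0.
t1 = p^e1 * q^e2 = 0.85^-1.0 * 0.1^2.0 = 0.011765.
t2 = (1-p)^e1 * (1-q)^e2 = 0.15^-1.0 * 0.9^2.0 = 5.4.
4/(1-alpha^2) = -0.5.
D = -0.5*(1 - 0.011765 - 5.4) = 2.2059

2.2059


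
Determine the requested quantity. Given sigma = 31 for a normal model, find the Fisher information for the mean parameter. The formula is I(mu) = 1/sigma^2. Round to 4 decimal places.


The Fisher information for the mean of a normal distribution is I(mu) = 1/sigma^2.
sigma = 31, so sigma^2 = 961.
I(mu) = 1/961 = 0.0010

0.0010


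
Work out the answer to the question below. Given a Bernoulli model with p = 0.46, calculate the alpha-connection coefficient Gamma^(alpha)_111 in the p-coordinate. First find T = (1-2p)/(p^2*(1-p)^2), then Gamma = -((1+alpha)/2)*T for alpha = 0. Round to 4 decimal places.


Skewness (Amari-Chentsov) tensor: T = (1-2p)/(p^2*(1-p)^2).
p = 0.46, 1-2p = 0.08, p^2 = 0.2116, (1-p)^2 = 0.2916.
T = 0.08/(0.2116 * 0.2916) = 1.296543.
In the p-coordinate, Gamma^(alpha) = Gamma^(0) - (alpha/2)*T with Gamma^(0) = (1/2)*g'(p) = -T/2,
so Gamma^(alpha) = -((1+alpha)/2)*T.
alpha = 0, -(1+alpha)/2 = -0.5.
Gamma = -0.5 * 1.296543 = -0.6483

-0.6483


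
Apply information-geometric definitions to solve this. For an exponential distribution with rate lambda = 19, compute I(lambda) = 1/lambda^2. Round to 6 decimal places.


Fisher information for exponential: I(lambda) = 1/lambda^2.
lambda = 19, lambda^2 = 361.
I = 1/361 = 0.002770

0.002770


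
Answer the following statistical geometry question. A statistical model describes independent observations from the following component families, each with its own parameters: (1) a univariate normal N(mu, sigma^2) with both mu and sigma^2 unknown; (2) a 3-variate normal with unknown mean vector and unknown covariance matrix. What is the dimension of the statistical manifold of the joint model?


The dimension of a statistical manifold equals the number of free
(independent) real parameters of the model. For a product of independent
blocks the parameter counts add.
- normal (mu, sigma^2): 2.
- 3-variate normal: 3 (mean) + 3*4/2 = 6 (symmetric covariance) = 9.
Total = 2 + 9 = 11.
Dimension = 11

11


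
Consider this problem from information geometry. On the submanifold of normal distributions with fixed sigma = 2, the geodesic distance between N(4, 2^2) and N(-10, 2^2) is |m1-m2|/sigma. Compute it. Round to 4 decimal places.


On the fixed-variance normal subfamily, geodesic distance = |m1-m2|/sigma.
|4 - -10| = 14.
sigma = 2.
d = 14/2 = 7.0000

7.0000


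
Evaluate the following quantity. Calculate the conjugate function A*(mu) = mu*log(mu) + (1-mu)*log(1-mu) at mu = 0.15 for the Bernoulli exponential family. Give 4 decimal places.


Legendre transform for Bernoulli:
A*(mu) = mu*log(mu) + (1-mu)*log(1-mu).
mu = 0.15, 1-mu = 0.85.
mu*log(mu) = 0.15*log(0.15) = -0.284568.
(1-mu)*log(1-mu) = 0.85*log(0.85) = -0.138141.
A* = -0.284568 + -0.138141 = -0.4227

-0.4227


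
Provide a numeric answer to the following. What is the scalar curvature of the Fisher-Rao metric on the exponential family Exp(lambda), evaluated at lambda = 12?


This family has a single free parameter, so its statistical manifold
is 1-dimensional. The Riemann curvature tensor of any 1-dimensional
Riemannian manifold vanishes identically, so R = 0.

0


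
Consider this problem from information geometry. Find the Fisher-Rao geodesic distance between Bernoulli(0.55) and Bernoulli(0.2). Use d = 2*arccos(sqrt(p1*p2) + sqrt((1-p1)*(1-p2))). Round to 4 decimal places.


Geodesic distance on Bernoulli manifold:
d(p1,p2) = 2*arccos(sqrt(p1*p2) + sqrt((1-p1)*(1-p2))).
sqrt(p1*p2) = sqrt(0.55*0.2) = 0.331662.
sqrt((1-p1)*(1-p2)) = sqrt(0.45*0.8) = 0.6.
arg = 0.331662 + 0.6 = 0.931662.
d = 2*arccos(0.931662) = 0.7437

0.7437


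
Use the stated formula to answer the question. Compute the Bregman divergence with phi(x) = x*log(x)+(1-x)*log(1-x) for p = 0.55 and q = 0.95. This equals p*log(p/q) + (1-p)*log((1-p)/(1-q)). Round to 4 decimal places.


Bregman divergence with negative entropy generator:
D = p*log(p/q) + (1-p)*log((1-p)/(1-q)).
p = 0.55, q = 0.95.
p*log(p/q) = 0.55*log(0.55/0.95) = -0.300599.
(1-p)*log((1-p)/(1-q)) = 0.45*log(0.45/0.05) = 0.988751.
D = -0.300599 + 0.988751 = 0.6882

0.6882


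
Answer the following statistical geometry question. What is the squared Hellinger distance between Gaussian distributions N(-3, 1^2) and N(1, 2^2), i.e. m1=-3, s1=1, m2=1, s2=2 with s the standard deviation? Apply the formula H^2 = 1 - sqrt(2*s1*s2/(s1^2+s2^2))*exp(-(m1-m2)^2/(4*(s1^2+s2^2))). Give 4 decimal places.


Squared Hellinger distance for Gaussians:
H^2 = 1 - sqrt(2*s1*s2/(s1^2+s2^2)) * exp(-(m1-m2)^2/(4*(s1^2+s2^2))).
s1^2 = 1, s2^2 = 4, s1^2+s2^2 = 5.
sqrt(2*1*2/(5)) = 0.894427.
(m1-m2)^2 = (-4)^2 = 16.
exp(-16/(4*5)) = exp(-0.8) = 0.449329.
H^2 = 1 - 0.894427*0.449329 = 0.5981

0.5981


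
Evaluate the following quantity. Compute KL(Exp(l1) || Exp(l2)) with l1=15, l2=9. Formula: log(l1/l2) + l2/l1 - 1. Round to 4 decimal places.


KL divergence for exponential family:
KL = log(l1/l2) + l2/l1 - 1.
log(15/9) = 0.510826.
9/15 = 0.6.
KL = 0.510826 + 0.6 - 1 = 0.1108

0.1108


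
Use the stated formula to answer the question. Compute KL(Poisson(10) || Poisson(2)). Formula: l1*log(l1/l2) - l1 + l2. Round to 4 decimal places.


KL divergence for Poisson:
KL = l1*log(l1/l2) - l1 + l2.
l1 = 10, l2 = 2.
log(10/2) = 1.609438.
l1*log(l1/l2) = 10 * 1.609438 = 16.094379.
KL = 16.094379 - 10 + 2 = 8.0944

8.0944


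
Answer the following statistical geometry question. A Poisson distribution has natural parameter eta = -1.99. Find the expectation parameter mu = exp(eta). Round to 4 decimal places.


Expectation parameter for Poisson exponential family:
mu = exp(eta).
eta = -1.99.
mu = exp(-1.99) = 0.1367

0.1367


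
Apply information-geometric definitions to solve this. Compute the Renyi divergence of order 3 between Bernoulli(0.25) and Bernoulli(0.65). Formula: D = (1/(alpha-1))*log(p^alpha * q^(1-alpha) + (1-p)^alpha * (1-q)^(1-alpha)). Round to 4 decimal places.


Renyi divergence of order alpha between Bernoulli distributions:
D = (1/(alpha-1))*log(p^alpha * q^(1-alpha) + (1-p)^alpha * (1-q)^(1-alpha)).
alpha = 3, p = 0.25, q = 0.65.
p^alpha * q^(1-alpha) = 0.25^3 * 0.65^-2 = 0.036982.
(1-p)^alpha * (1-q)^(1-alpha) = 0.75^3 * 0.35^-2 = 3.443878.
sum = 0.036982 + 3.443878 = 3.48086.
D = (1/2)*log(3.48086) = 0.6236

0.6236


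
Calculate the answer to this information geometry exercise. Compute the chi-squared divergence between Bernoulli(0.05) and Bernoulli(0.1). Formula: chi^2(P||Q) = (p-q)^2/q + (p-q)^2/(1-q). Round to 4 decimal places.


Chi-squared divergence between Bernoulli distributions:
chi^2 = (p-q)^2/q + (p-q)^2/(1-q).
p = 0.05, q = 0.1, p-q = -0.05.
(p-q)^2 = 0.0025.
term1 = 0.0025/0.1 = 0.025.
term2 = 0.0025/0.9 = 0.002778.
chi^2 = 0.025 + 0.002778 = 0.0278

0.0278


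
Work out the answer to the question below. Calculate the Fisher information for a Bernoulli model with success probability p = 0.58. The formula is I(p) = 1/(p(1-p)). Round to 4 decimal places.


For Bernoulli(p), Fisher information is I(p) = 1/(p*(1-p)).
p = 0.58, 1-p = 0.42.
p*(1-p) = 0.2436.
I(p) = 1/0.2436 = 4.1051

4.1051


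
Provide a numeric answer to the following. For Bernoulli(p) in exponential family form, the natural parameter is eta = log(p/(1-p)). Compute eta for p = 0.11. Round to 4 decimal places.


Natural parameter for Bernoulli: eta = log(p/(1-p)).
p = 0.11, 1-p = 0.89.
p/(1-p) = 0.123596.
eta = log(0.123596) = -2.0907

-2.0907


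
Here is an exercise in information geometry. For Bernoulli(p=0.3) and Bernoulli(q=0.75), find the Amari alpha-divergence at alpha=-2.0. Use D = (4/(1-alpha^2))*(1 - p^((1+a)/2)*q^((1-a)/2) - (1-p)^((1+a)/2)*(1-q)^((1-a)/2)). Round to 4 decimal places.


Amari alpha-divergence:
D = (4/(1-alpha^2))*(1 - p^((1+a)/2)*q^((1-a)/2) - (1-p)^((1+a)/2)*(1-q)^((1-a)/2)).
alpha = -2.0, p = 0.3, q = 0.75.
e1 = (1+alpha)/2 = -0.5, e2 = (1-alpha)/2 = 1.5.
t1 = p^e1 * q^e2 = 0.3^-0.5 * 0.75^1.5 = 1.185854.
t2 = (1-p)^e1 * (1-q)^e2 = 0.7^-0.5 * 0.25^1.5 = 0.149404.
4/(1-alpha^2) = -1.333333.
D = -1.333333*(1 - 1.185854 - 0.149404) = 0.4470

0.4470


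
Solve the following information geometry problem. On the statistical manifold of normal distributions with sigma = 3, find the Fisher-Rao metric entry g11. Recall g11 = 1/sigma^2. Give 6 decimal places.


For the 2-parameter normal family, the Fisher metric has:
  g11 = 1/sigma^2, g22 = 2/sigma^2.
sigma = 3, sigma^2 = 9.
g11 = 0.111111

0.111111


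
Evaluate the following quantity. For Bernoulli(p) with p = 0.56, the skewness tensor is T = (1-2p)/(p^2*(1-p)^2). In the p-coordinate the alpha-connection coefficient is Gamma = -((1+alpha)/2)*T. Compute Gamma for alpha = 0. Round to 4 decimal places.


Skewness (Amari-Chentsov) tensor: T = (1-2p)/(p^2*(1-p)^2).
p = 0.56, 1-2p = -0.12, p^2 = 0.3136, (1-p)^2 = 0.1936.
T = -0.12/(0.3136 * 0.1936) = -1.976514.
In the p-coordinate, Gamma^(alpha) = Gamma^(0) - (alpha/2)*T with Gamma^(0) = (1/2)*g'(p) = -T/2,
so Gamma^(alpha) = -((1+alpha)/2)*T.
alpha = 0, -(1+alpha)/2 = -0.5.
Gamma = -0.5 * -1.976514 = 0.9883

0.9883


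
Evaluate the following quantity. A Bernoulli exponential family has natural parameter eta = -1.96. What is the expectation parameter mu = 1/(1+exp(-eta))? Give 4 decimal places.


Dual coordinate (expectation parameter) for Bernoulli:
mu = 1/(1+exp(-eta)).
eta = -1.96.
exp(-eta) = exp(1.96) = 7.099327.
mu = 1/(1+7.099327) = 0.1235

0.1235


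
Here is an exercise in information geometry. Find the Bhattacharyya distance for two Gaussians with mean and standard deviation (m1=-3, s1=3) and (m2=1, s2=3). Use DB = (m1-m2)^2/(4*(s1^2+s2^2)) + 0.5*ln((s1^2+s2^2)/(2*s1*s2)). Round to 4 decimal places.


Bhattacharyya distance between two Gaussians:
DB = (m1-m2)^2/(4*(s1^2+s2^2)) + (1/2)*ln((s1^2+s2^2)/(2*s1*s2)).
(m1-m2)^2 = (-4)^2 = 16.
s1^2+s2^2 = 9 + 9 = 18.
term1 = 16/72 = 0.222222.
term2 = 0.5*ln(18/18.0) = 0.0.
DB = 0.222222 + 0.0 = 0.2222

0.2222


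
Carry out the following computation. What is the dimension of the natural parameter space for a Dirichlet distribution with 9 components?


Exponential family dimension calculation:
Dirichlet with 9 components has 9 natural parameters.

9


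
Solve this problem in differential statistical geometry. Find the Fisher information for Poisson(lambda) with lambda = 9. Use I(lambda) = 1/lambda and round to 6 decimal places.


Fisher information for Poisson: I(lambda) = 1/lambda.
lambda = 9.
I(lambda) = 1/9 = 0.111111

0.111111


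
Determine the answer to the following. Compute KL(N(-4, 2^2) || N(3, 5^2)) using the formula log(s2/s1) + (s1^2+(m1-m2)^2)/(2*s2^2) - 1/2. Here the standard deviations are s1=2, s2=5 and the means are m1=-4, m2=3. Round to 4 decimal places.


KL divergence between normal distributions:
KL = log(s2/s1) + (s1^2 + (m1-m2)^2)/(2*s2^2) - 1/2.
log(5/2) = 0.916291.
(2^2 + (-4-3)^2)/(2*5^2) = (4 + 49)/50 = 1.06.
KL = 0.916291 + 1.06 - 0.5 = 1.4763

1.4763


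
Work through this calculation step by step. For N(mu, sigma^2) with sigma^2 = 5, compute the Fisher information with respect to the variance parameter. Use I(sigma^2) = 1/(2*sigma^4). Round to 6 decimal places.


Fisher information for variance: I(sigma^2) = 1/(2*sigma^4).
sigma^2 = 5, so sigma^4 = 25.
I = 1/(2*25) = 1/50 = 0.020000

0.020000


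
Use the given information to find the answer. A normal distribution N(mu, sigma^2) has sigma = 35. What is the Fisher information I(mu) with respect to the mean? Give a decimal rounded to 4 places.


The Fisher information for the mean of a normal distribution is I(mu) = 1/sigma^2.
sigma = 35, so sigma^2 = 1225.
I(mu) = 1/1225 = 0.0008

0.0008


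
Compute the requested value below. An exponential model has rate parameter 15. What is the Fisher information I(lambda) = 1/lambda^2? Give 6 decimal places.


Fisher information for exponential: I(lambda) = 1/lambda^2.
lambda = 15, lambda^2 = 225.
I = 1/225 = 0.004444

0.004444


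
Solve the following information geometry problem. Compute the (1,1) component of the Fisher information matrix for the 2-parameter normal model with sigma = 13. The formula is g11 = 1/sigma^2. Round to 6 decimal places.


For the 2-parameter normal family, the Fisher metric has:
  g11 = 1/sigma^2, g22 = 2/sigma^2.
sigma = 13, sigma^2 = 169.
g11 = 0.005917

0.005917


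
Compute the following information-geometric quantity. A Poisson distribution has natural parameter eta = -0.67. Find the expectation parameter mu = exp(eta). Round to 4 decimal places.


Expectation parameter for Poisson exponential family:
mu = exp(eta).
eta = -0.67.
mu = exp(-0.67) = 0.5117

0.5117


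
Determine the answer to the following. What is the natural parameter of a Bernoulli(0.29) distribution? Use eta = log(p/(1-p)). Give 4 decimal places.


Natural parameter for Bernoulli: eta = log(p/(1-p)).
p = 0.29, 1-p = 0.71.
p/(1-p) = 0.408451.
eta = log(0.408451) = -0.8954

-0.8954


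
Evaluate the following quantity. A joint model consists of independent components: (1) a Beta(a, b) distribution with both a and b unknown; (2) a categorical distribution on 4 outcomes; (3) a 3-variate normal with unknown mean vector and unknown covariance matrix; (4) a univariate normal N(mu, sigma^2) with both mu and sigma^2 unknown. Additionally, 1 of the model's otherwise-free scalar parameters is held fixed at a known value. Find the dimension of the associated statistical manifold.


The dimension of a statistical manifold equals the number of free
(independent) real parameters of the model. For a product of independent
blocks the parameter counts add.
- Beta (a, b): 2.
- categorical on 4 outcomes (probabilities sum to 1): 4-1 = 3.
- 3-variate normal: 3 (mean) + 3*4/2 = 6 (symmetric covariance) = 9.
- normal (mu, sigma^2): 2.
Total = 2 + 3 + 9 + 2 = 16.
1 parameter(s) fixed at known values: 16 - 1 = 15.
Dimension = 15

15


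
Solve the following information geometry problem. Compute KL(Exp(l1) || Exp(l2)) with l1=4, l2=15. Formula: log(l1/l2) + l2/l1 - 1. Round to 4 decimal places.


KL divergence for exponential family:
KL = log(l1/l2) + l2/l1 - 1.
log(4/15) = -1.321756.
15/4 = 3.75.
KL = -1.321756 + 3.75 - 1 = 1.4282

1.4282


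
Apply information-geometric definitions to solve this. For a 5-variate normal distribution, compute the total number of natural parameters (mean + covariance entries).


Exponential family dimension calculation:
For 5-dim MVN: mean has 5 params, covariance has 5*6/2 = 15 unique entries.
Total dim = 5 + 15 = 20.

20


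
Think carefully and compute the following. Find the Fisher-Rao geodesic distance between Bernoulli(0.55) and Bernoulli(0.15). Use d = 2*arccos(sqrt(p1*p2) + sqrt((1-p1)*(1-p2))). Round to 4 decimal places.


Geodesic distance on Bernoulli manifold:
d(p1,p2) = 2*arccos(sqrt(p1*p2) + sqrt((1-p1)*(1-p2))).
sqrt(p1*p2) = sqrt(0.55*0.15) = 0.287228.
sqrt((1-p1)*(1-p2)) = sqrt(0.45*0.85) = 0.618466.
arg = 0.287228 + 0.618466 = 0.905694.
d = 2*arccos(0.905694) = 0.8756

0.8756


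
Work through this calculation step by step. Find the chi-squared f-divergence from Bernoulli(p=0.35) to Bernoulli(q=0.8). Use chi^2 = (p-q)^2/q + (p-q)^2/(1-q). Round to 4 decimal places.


Chi-squared divergence between Bernoulli distributions:
chi^2 = (p-q)^2/q + (p-q)^2/(1-q).
p = 0.35, q = 0.8, p-q = -0.45.
(p-q)^2 = 0.2025.
term1 = 0.2025/0.8 = 0.253125.
term2 = 0.2025/0.2 = 1.0125.
chi^2 = 0.253125 + 1.0125 = 1.2656

1.2656


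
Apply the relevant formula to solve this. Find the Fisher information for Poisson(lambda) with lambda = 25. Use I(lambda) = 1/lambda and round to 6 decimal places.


Fisher information for Poisson: I(lambda) = 1/lambda.
lambda = 25.
I(lambda) = 1/25 = 0.040000

0.040000


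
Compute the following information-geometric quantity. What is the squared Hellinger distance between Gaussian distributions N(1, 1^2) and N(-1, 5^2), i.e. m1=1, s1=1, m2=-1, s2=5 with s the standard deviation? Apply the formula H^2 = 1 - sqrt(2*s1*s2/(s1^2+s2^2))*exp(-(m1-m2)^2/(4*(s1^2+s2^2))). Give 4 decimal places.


Squared Hellinger distance for Gaussians:
H^2 = 1 - sqrt(2*s1*s2/(s1^2+s2^2)) * exp(-(m1-m2)^2/(4*(s1^2+s2^2))).
s1^2 = 1, s2^2 = 25, s1^2+s2^2 = 26.
sqrt(2*1*5/(26)) = 0.620174.
(m1-m2)^2 = (2)^2 = 4.
exp(-4/(4*26)) = exp(-0.038462) = 0.962269.
H^2 = 1 - 0.620174*0.962269 = 0.4032

0.4032


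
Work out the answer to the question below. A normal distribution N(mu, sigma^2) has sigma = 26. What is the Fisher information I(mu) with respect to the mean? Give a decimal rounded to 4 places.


The Fisher information for the mean of a normal distribution is I(mu) = 1/sigma^2.
sigma = 26, so sigma^2 = 676.
I(mu) = 1/676 = 0.0015

0.0015


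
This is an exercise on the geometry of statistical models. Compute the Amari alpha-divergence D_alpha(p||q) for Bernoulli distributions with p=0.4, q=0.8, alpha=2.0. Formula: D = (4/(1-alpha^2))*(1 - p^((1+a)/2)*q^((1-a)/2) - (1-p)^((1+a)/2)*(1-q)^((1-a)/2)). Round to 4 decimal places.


Amari alpha-divergence:
D = (4/(1-alpha^2))*(1 - p^((1+a)/2)*q^((1-a)/2) - (1-p)^((1+a)/2)*(1-q)^((1-a)/2)).
alpha = 2.0, p = 0.4, q = 0.8.
e1 = (1+alpha)/2 = 1.5, e2 = (1-alpha)/2 = -0.5.
t1 = p^e1 * q^e2 = 0.4^1.5 * 0.8^-0.5 = 0.282843.
t2 = (1-p)^e1 * (1-q)^e2 = 0.6^1.5 * 0.2^-0.5 = 1.03923.
4/(1-alpha^2) = -1.333333.
D = -1.333333*(1 - 0.282843 - 1.03923) = 0.4294

0.4294


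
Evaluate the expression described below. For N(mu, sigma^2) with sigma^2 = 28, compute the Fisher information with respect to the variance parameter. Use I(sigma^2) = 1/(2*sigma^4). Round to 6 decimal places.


Fisher information for variance: I(sigma^2) = 1/(2*sigma^4).
sigma^2 = 28, so sigma^4 = 784.
I = 1/(2*784) = 1/1568 = 0.000638

0.000638


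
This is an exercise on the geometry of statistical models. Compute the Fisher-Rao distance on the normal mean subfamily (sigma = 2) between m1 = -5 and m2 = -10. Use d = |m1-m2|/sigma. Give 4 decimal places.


On the fixed-variance normal subfamily, geodesic distance = |m1-m2|/sigma.
|-5 - -10| = 5.
sigma = 2.
d = 5/2 = 2.5000

2.5000


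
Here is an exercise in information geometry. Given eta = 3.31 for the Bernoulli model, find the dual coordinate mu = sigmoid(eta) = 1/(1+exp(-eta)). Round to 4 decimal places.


Dual coordinate (expectation parameter) for Bernoulli:
mu = 1/(1+exp(-eta)).
eta = 3.31.
exp(-eta) = exp(-3.31) = 0.036516.
mu = 1/(1+0.036516) = 0.9648

0.9648


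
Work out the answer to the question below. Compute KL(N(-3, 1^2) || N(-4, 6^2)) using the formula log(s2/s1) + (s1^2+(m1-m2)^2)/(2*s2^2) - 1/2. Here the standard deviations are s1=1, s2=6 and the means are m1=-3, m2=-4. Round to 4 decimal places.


KL divergence between normal distributions:
KL = log(s2/s1) + (s1^2 + (m1-m2)^2)/(2*s2^2) - 1/2.
log(6/1) = 1.791759.
(1^2 + (-3--4)^2)/(2*6^2) = (1 + 1)/72 = 0.027778.
KL = 1.791759 + 0.027778 - 0.5 = 1.3195

1.3195


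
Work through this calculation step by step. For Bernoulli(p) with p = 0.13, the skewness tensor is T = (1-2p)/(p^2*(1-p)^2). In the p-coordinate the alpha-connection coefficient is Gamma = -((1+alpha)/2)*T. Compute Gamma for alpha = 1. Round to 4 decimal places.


Skewness (Amari-Chentsov) tensor: T = (1-2p)/(p^2*(1-p)^2).
p = 0.13, 1-2p = 0.74, p^2 = 0.0169, (1-p)^2 = 0.7569.
T = 0.74/(0.0169 * 0.7569) = 57.850419.
In the p-coordinate, Gamma^(alpha) = Gamma^(0) - (alpha/2)*T with Gamma^(0) = (1/2)*g'(p) = -T/2,
so Gamma^(alpha) = -((1+alpha)/2)*T.
alpha = 1, -(1+alpha)/2 = -1.0.
Gamma = -1.0 * 57.850419 = -57.8504

-57.8504


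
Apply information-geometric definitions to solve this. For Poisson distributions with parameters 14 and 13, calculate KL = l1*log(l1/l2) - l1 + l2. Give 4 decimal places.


KL divergence for Poisson:
KL = l1*log(l1/l2) - l1 + l2.
l1 = 14, l2 = 13.
log(14/13) = 0.074108.
l1*log(l1/l2) = 14 * 0.074108 = 1.037512.
KL = 1.037512 - 14 + 13 = 0.0375

0.0375


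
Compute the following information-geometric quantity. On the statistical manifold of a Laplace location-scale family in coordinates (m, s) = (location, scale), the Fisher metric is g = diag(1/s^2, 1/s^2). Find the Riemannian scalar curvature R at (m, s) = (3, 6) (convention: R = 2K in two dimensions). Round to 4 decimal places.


The metric has the form g = (A dm^2 + B ds^2)/s^2 with A = 1, B = 1.
Substitute u = sqrt(A/B)*m: g = B*(du^2 + ds^2)/s^2, i.e. B times the
Poincare upper half-plane metric, which has constant Gaussian curvature -1.
Scaling a 2D metric by a constant c divides the Gaussian curvature by c,
so K = -1/B = -1/(1) = -1.0000 everywhere (the point (m, s) = (3, 6) is irrelevant:
the curvature is constant).
Scalar curvature in dimension 2: R = 2K = -2/(1) = -2.0000.

-2.0000


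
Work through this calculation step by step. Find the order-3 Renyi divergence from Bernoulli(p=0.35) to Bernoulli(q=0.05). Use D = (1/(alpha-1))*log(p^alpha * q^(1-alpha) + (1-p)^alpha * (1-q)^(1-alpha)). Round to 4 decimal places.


Renyi divergence of order alpha between Bernoulli distributions:
D = (1/(alpha-1))*log(p^alpha * q^(1-alpha) + (1-p)^alpha * (1-q)^(1-alpha)).
alpha = 3, p = 0.35, q = 0.05.
p^alpha * q^(1-alpha) = 0.35^3 * 0.05^-2 = 17.15.
(1-p)^alpha * (1-q)^(1-alpha) = 0.65^3 * 0.95^-2 = 0.304294.
sum = 17.15 + 0.304294 = 17.454294.
D = (1/2)*log(17.454294) = 1.4298

1.4298


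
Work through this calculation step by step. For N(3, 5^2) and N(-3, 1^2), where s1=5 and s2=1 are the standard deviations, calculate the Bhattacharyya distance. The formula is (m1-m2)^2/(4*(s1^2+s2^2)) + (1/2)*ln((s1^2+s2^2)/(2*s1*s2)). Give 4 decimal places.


Bhattacharyya distance between two Gaussians:
DB = (m1-m2)^2/(4*(s1^2+s2^2)) + (1/2)*ln((s1^2+s2^2)/(2*s1*s2)).
(m1-m2)^2 = (6)^2 = 36.
s1^2+s2^2 = 25 + 1 = 26.
term1 = 36/104 = 0.346154.
term2 = 0.5*ln(26/10.0) = 0.477756.
DB = 0.346154 + 0.477756 = 0.8239

0.8239


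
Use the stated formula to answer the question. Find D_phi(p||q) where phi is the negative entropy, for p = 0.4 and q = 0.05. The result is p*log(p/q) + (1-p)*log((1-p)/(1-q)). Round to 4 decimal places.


Bregman divergence with negative entropy generator:
D = p*log(p/q) + (1-p)*log((1-p)/(1-q)).
p = 0.4, q = 0.05.
p*log(p/q) = 0.4*log(0.4/0.05) = 0.831777.
(1-p)*log((1-p)/(1-q)) = 0.6*log(0.6/0.95) = -0.275719.
D = 0.831777 + -0.275719 = 0.5561

0.5561


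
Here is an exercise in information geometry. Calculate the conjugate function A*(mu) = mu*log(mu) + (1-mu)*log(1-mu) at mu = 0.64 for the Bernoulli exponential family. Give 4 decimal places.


Legendre transform for Bernoulli:
A*(mu) = mu*log(mu) + (1-mu)*log(1-mu).
mu = 0.64, 1-mu = 0.36.
mu*log(mu) = 0.64*log(0.64) = -0.285624.
(1-mu)*log(1-mu) = 0.36*log(0.36) = -0.367794.
A* = -0.285624 + -0.367794 = -0.6534

-0.6534


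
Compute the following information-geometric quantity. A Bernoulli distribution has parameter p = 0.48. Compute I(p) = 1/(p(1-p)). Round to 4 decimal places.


For Bernoulli(p), Fisher information is I(p) = 1/(p*(1-p)).
p = 0.48, 1-p = 0.52.
p*(1-p) = 0.2496.
I(p) = 1/0.2496 = 4.0064

4.0064


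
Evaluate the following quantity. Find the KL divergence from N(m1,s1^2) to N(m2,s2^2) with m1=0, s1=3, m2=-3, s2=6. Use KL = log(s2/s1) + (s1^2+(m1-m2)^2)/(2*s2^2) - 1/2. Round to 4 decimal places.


KL divergence between normal distributions:
KL = log(s2/s1) + (s1^2 + (m1-m2)^2)/(2*s2^2) - 1/2.
log(6/3) = 0.693147.
(3^2 + (0--3)^2)/(2*6^2) = (9 + 9)/72 = 0.25.
KL = 0.693147 + 0.25 - 0.5 = 0.4431

0.4431


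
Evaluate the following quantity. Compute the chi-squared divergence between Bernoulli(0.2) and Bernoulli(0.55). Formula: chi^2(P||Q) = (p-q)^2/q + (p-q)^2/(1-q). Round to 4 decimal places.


Chi-squared divergence between Bernoulli distributions:
chi^2 = (p-q)^2/q + (p-q)^2/(1-q).
p = 0.2, q = 0.55, p-q = -0.35.
(p-q)^2 = 0.1225.
term1 = 0.1225/0.55 = 0.222727.
term2 = 0.1225/0.45 = 0.272222.
chi^2 = 0.222727 + 0.272222 = 0.4949

0.4949


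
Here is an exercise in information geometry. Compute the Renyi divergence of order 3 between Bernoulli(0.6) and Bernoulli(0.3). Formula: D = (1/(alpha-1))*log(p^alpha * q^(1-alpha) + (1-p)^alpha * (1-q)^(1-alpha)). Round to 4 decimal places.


Renyi divergence of order alpha between Bernoulli distributions:
D = (1/(alpha-1))*log(p^alpha * q^(1-alpha) + (1-p)^alpha * (1-q)^(1-alpha)).
alpha = 3, p = 0.6, q = 0.3.
p^alpha * q^(1-alpha) = 0.6^3 * 0.3^-2 = 2.4.
(1-p)^alpha * (1-q)^(1-alpha) = 0.4^3 * 0.7^-2 = 0.130612.
sum = 2.4 + 0.130612 = 2.530612.
D = (1/2)*log(2.530612) = 0.4642

0.4642


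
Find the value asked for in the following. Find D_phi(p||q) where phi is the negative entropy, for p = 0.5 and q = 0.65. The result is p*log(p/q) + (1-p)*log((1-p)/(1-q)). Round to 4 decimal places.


Bregman divergence with negative entropy generator:
D = p*log(p/q) + (1-p)*log((1-p)/(1-q)).
p = 0.5, q = 0.65.
p*log(p/q) = 0.5*log(0.5/0.65) = -0.131182.
(1-p)*log((1-p)/(1-q)) = 0.5*log(0.5/0.35) = 0.178337.
D = -0.131182 + 0.178337 = 0.0472

0.0472


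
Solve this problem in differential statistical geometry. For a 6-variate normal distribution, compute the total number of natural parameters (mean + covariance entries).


Exponential family dimension calculation:
For 6-dim MVN: mean has 6 params, covariance has 6*7/2 = 21 unique entries.
Total dim = 6 + 21 = 27.

27


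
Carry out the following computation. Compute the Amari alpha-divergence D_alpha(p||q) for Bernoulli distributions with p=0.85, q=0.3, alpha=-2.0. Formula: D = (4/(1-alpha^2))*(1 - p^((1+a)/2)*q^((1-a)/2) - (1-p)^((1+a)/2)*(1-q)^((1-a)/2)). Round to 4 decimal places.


Amari alpha-divergence:
D = (4/(1-alpha^2))*(1 - p^((1+a)/2)*q^((1-a)/2) - (1-p)^((1+a)/2)*(1-q)^((1-a)/2)).
alpha = -2.0, p = 0.85, q = 0.3.
e1 = (1+alpha)/2 = -0.5, e2 = (1-alpha)/2 = 1.5.
t1 = p^e1 * q^e2 = 0.85^-0.5 * 0.3^1.5 = 0.178227.
t2 = (1-p)^e1 * (1-q)^e2 = 0.15^-0.5 * 0.7^1.5 = 1.512173.
4/(1-alpha^2) = -1.333333.
D = -1.333333*(1 - 0.178227 - 1.512173) = 0.9205

0.9205


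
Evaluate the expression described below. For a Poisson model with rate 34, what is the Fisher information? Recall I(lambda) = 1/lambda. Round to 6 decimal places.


Fisher information for Poisson: I(lambda) = 1/lambda.
lambda = 34.
I(lambda) = 1/34 = 0.029412

0.029412


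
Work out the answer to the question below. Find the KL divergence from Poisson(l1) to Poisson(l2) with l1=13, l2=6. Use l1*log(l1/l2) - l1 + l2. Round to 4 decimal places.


KL divergence for Poisson:
KL = l1*log(l1/l2) - l1 + l2.
l1 = 13, l2 = 6.
log(13/6) = 0.77319.
l1*log(l1/l2) = 13 * 0.77319 = 10.051469.
KL = 10.051469 - 13 + 6 = 3.0515

3.0515


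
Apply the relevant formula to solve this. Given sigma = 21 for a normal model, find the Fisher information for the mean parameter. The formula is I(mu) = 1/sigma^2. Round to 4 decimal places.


The Fisher information for the mean of a normal distribution is I(mu) = 1/sigma^2.
sigma = 21, so sigma^2 = 441.
I(mu) = 1/441 = 0.0023

0.0023


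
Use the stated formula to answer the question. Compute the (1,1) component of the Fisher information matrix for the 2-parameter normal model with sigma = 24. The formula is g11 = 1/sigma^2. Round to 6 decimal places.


For the 2-parameter normal family, the Fisher metric has:
  g11 = 1/sigma^2, g22 = 2/sigma^2.
sigma = 24, sigma^2 = 576.
g11 = 0.001736

0.001736


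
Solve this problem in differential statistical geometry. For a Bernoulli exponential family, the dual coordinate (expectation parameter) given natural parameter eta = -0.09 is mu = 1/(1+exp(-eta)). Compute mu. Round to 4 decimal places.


Dual coordinate (expectation parameter) for Bernoulli:
mu = 1/(1+exp(-eta)).
eta = -0.09.
exp(-eta) = exp(0.09) = 1.094174.
mu = 1/(1+1.094174) = 0.4775

0.4775


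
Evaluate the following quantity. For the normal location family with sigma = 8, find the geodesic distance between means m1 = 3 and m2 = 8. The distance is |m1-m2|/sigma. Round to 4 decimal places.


On the fixed-variance normal subfamily, geodesic distance = |m1-m2|/sigma.
|3 - 8| = 5.
sigma = 8.
d = 5/8 = 0.6250

0.6250


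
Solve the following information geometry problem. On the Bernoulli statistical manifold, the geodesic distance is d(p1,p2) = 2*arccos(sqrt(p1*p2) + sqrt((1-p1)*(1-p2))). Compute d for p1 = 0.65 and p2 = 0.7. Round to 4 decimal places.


Geodesic distance on Bernoulli manifold:
d(p1,p2) = 2*arccos(sqrt(p1*p2) + sqrt((1-p1)*(1-p2))).
sqrt(p1*p2) = sqrt(0.65*0.7) = 0.674537.
sqrt((1-p1)*(1-p2)) = sqrt(0.35*0.3) = 0.324037.
arg = 0.674537 + 0.324037 = 0.998574.
d = 2*arccos(0.998574) = 0.1068

0.1068


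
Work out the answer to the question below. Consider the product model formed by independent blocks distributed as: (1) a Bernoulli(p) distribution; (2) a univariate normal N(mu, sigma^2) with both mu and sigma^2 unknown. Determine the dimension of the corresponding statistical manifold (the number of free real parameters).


The dimension of a statistical manifold equals the number of free
(independent) real parameters of the model. For a product of independent
blocks the parameter counts add.
- Bernoulli (p): 1.
- normal (mu, sigma^2): 2.
Total = 1 + 2 = 3.
Dimension = 3

3


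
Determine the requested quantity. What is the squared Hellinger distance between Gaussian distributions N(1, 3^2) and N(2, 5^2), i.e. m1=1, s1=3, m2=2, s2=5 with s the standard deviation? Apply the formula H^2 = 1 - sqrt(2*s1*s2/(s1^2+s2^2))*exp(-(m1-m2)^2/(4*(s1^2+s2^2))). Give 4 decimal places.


Squared Hellinger distance for Gaussians:
H^2 = 1 - sqrt(2*s1*s2/(s1^2+s2^2)) * exp(-(m1-m2)^2/(4*(s1^2+s2^2))).
s1^2 = 9, s2^2 = 25, s1^2+s2^2 = 34.
sqrt(2*3*5/(34)) = 0.939336.
(m1-m2)^2 = (-1)^2 = 1.
exp(-1/(4*34)) = exp(-0.007353) = 0.992674.
H^2 = 1 - 0.939336*0.992674 = 0.0675

0.0675
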